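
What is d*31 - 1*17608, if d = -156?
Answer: -22444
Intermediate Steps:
d*31 - 1*17608 = -156*31 - 1*17608 = -4836 - 17608 = -22444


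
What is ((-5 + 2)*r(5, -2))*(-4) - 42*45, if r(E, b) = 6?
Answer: -1818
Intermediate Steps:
((-5 + 2)*r(5, -2))*(-4) - 42*45 = ((-5 + 2)*6)*(-4) - 42*45 = -3*6*(-4) - 1890 = -18*(-4) - 1890 = 72 - 1890 = -1818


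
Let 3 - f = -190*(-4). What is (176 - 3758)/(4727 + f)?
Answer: -1791/1985 ≈ -0.90227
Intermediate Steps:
f = -757 (f = 3 - (-190)*(-4) = 3 - 1*760 = 3 - 760 = -757)
(176 - 3758)/(4727 + f) = (176 - 3758)/(4727 - 757) = -3582/3970 = -3582*1/3970 = -1791/1985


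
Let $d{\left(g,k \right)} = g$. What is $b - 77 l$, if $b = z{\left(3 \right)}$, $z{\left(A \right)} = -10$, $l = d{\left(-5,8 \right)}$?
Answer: $375$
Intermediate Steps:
$l = -5$
$b = -10$
$b - 77 l = -10 - -385 = -10 + 385 = 375$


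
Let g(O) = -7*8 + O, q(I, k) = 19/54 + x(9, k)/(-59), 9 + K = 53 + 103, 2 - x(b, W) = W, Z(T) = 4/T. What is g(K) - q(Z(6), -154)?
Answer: 297229/3186 ≈ 93.292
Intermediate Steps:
x(b, W) = 2 - W
K = 147 (K = -9 + (53 + 103) = -9 + 156 = 147)
q(I, k) = 1013/3186 + k/59 (q(I, k) = 19/54 + (2 - k)/(-59) = 19*(1/54) + (2 - k)*(-1/59) = 19/54 + (-2/59 + k/59) = 1013/3186 + k/59)
g(O) = -56 + O
g(K) - q(Z(6), -154) = (-56 + 147) - (1013/3186 + (1/59)*(-154)) = 91 - (1013/3186 - 154/59) = 91 - 1*(-7303/3186) = 91 + 7303/3186 = 297229/3186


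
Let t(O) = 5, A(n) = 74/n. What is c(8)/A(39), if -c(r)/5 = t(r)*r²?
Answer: -31200/37 ≈ -843.24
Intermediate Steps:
c(r) = -25*r²
c(8)/A(39) = (-25*8²)/((74/39)) = (-25*64)/((74*(1/39))) = -1600/74/39 = -1600*39/74 = -31200/37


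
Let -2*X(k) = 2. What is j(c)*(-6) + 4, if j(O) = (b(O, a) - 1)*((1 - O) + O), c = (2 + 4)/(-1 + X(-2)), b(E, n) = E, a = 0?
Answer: 28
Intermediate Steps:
X(k) = -1 (X(k) = -½*2 = -1)
c = -3 (c = (2 + 4)/(-1 - 1) = 6/(-2) = 6*(-½) = -3)
j(O) = -1 + O (j(O) = (O - 1)*((1 - O) + O) = (-1 + O)*1 = -1 + O)
j(c)*(-6) + 4 = (-1 - 3)*(-6) + 4 = -4*(-6) + 4 = 24 + 4 = 28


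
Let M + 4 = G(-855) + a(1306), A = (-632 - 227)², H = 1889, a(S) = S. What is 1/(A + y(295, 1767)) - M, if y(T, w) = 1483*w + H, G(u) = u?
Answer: -1502023256/3360231 ≈ -447.00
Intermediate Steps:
y(T, w) = 1889 + 1483*w (y(T, w) = 1483*w + 1889 = 1889 + 1483*w)
A = 737881 (A = (-859)² = 737881)
M = 447 (M = -4 + (-855 + 1306) = -4 + 451 = 447)
1/(A + y(295, 1767)) - M = 1/(737881 + (1889 + 1483*1767)) - 1*447 = 1/(737881 + (1889 + 2620461)) - 447 = 1/(737881 + 2622350) - 447 = 1/3360231 - 447 = -1502023256/3360231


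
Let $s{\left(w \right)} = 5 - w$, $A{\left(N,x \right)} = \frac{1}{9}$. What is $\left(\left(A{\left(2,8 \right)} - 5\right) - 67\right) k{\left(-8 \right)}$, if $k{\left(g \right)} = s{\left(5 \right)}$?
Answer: $0$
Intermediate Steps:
$A{\left(N,x \right)} = \frac{1}{9}$
$k{\left(g \right)} = 0$ ($k{\left(g \right)} = 5 - 5 = 0$)
$\left(\left(A{\left(2,8 \right)} - 5\right) - 67\right) k{\left(-8 \right)} = \left(\left(\frac{1}{9} - 5\right) - 67\right) 0 = \left(- \frac{44}{9} - 67\right) 0 = \left(- \frac{647}{9}\right) 0 = 0$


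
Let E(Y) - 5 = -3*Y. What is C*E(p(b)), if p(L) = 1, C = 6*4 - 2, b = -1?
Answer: 44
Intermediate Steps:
C = 22 (C = 24 - 2 = 22)
E(Y) = 5 - 3*Y
C*E(p(b)) = 22*(5 - 3*1) = 22*(5 - 3) = 22*2 = 44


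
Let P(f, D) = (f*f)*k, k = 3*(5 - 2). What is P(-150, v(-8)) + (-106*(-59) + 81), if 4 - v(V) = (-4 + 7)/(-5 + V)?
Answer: 208835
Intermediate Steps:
k = 9 (k = 3*3 = 9)
v(V) = 4 - 3/(-5 + V) (v(V) = 4 - (-4 + 7)/(-5 + V) = 4 - 3/(-5 + V))
P(f, D) = 9*f² (P(f, D) = (f*f)*9 = f²*9 = 9*f²)
P(-150, v(-8)) + (-106*(-59) + 81) = 9*(-150)² + (-106*(-59) + 81) = 9*22500 + (6254 + 81) = 202500 + 6335 = 208835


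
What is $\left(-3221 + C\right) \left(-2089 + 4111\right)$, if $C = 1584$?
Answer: $-3310014$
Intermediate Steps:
$\left(-3221 + C\right) \left(-2089 + 4111\right) = \left(-3221 + 1584\right) \left(-2089 + 4111\right) = \left(-1637\right) 2022 = -3310014$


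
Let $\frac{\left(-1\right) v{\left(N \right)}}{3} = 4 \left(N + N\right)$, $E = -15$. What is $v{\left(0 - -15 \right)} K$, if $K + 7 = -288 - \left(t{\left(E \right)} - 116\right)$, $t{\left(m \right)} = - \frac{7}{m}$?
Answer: $64608$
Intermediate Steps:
$v{\left(N \right)} = - 24 N$ ($v{\left(N \right)} = - 3 \cdot 4 \left(N + N\right) = - 3 \cdot 4 \cdot 2 N = - 3 \cdot 8 N = - 24 N$)
$K = - \frac{2692}{15}$ ($K = -7 - \left(172 + \frac{7}{15}\right) = -7 - \frac{2587}{15} = - \frac{2692}{15} \approx -179.47$)
$v{\left(0 - -15 \right)} K = - 24 \left(0 - -15\right) \left(- \frac{2692}{15}\right) = - 24 \left(0 + 15\right) \left(- \frac{2692}{15}\right) = \left(-24\right) 15 \left(- \frac{2692}{15}\right) = \left(-360\right) \left(- \frac{2692}{15}\right) = 64608$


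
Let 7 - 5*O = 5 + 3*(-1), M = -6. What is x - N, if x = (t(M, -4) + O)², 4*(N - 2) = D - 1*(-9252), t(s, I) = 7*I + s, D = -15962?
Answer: 5529/2 ≈ 2764.5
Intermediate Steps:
t(s, I) = s + 7*I
N = -3351/2 (N = 2 + (-15962 - 1*(-9252))/4 = 2 + (-15962 + 9252)/4 = 2 + (¼)*(-6710) = 2 - 3355/2 = -3351/2 ≈ -1675.5)
O = 1 (O = 7/5 - (5 + 3*(-1))/5 = 7/5 - (5 - 3)/5 = 7/5 - ⅕*2 = 7/5 - ⅖ = 1)
x = 1089 (x = ((-6 + 7*(-4)) + 1)² = ((-6 - 28) + 1)² = (-34 + 1)² = (-33)² = 1089)
x - N = 1089 - 1*(-3351/2) = 1089 + 3351/2 = 5529/2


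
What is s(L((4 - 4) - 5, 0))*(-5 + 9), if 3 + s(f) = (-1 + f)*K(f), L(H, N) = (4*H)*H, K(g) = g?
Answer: 39588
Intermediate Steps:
L(H, N) = 4*H**2
s(f) = -3 + f*(-1 + f) (s(f) = -3 + (-1 + f)*f = -3 + f*(-1 + f))
s(L((4 - 4) - 5, 0))*(-5 + 9) = (-3 + (4*((4 - 4) - 5)**2)**2 - 4*((4 - 4) - 5)**2)*(-5 + 9) = (-3 + (4*(0 - 5)**2)**2 - 4*(0 - 5)**2)*4 = (-3 + (4*(-5)**2)**2 - 4*(-5)**2)*4 = (-3 + (4*25)**2 - 4*25)*4 = (-3 + 100**2 - 1*100)*4 = (-3 + 10000 - 100)*4 = 9897*4 = 39588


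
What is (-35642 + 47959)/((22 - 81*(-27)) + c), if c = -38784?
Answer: -12317/36575 ≈ -0.33676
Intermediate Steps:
(-35642 + 47959)/((22 - 81*(-27)) + c) = (-35642 + 47959)/((22 - 81*(-27)) - 38784) = 12317/((22 + 2187) - 38784) = 12317/(2209 - 38784) = 12317/(-36575) = 12317*(-1/36575) = -12317/36575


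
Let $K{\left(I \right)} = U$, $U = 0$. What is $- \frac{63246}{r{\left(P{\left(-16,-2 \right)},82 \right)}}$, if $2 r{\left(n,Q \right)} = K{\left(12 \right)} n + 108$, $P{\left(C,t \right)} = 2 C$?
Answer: $- \frac{10541}{9} \approx -1171.2$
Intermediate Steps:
$K{\left(I \right)} = 0$
$r{\left(n,Q \right)} = 54$ ($r{\left(n,Q \right)} = \frac{0 n + 108}{2} = \frac{0 + 108}{2} = \frac{1}{2} \cdot 108 = 54$)
$- \frac{63246}{r{\left(P{\left(-16,-2 \right)},82 \right)}} = - \frac{63246}{54} = \left(-63246\right) \frac{1}{54} = - \frac{10541}{9}$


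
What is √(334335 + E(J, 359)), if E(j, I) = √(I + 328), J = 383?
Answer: √(334335 + √687) ≈ 578.24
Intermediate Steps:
E(j, I) = √(328 + I)
√(334335 + E(J, 359)) = √(334335 + √(328 + 359)) = √(334335 + √687)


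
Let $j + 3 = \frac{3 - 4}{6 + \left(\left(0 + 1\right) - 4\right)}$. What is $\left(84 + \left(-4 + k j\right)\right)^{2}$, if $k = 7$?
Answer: $\frac{28900}{9} \approx 3211.1$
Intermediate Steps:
$j = - \frac{10}{3}$ ($j = -3 + \frac{3 - 4}{6 + \left(\left(0 + 1\right) - 4\right)} = -3 - \frac{1}{6 + \left(1 - 4\right)} = -3 - \frac{1}{6 - 3} = -3 - \frac{1}{3} = - \frac{10}{3} \approx -3.3333$)
$\left(84 + \left(-4 + k j\right)\right)^{2} = \left(84 + \left(-4 + 7 \left(- \frac{10}{3}\right)\right)\right)^{2} = \left(84 - \frac{82}{3}\right)^{2} = \left(\frac{170}{3}\right)^{2} = \frac{28900}{9}$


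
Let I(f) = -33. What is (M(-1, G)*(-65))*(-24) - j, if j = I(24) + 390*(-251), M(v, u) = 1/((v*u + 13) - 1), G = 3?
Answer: 294289/3 ≈ 98096.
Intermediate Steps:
M(v, u) = 1/(12 + u*v) (M(v, u) = 1/((u*v + 13) - 1) = 1/((13 + u*v) - 1) = 1/(12 + u*v))
j = -97923 (j = -33 + 390*(-251) = -33 - 97890 = -97923)
(M(-1, G)*(-65))*(-24) - j = (-65/(12 + 3*(-1)))*(-24) - 1*(-97923) = (-65/(12 - 3))*(-24) + 97923 = (-65/9)*(-24) + 97923 = ((⅑)*(-65))*(-24) + 97923 = -65/9*(-24) + 97923 = 520/3 + 97923 = 294289/3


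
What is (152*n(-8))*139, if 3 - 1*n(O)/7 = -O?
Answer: -739480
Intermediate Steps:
n(O) = 21 + 7*O (n(O) = 21 - (-7)*O = 21 + 7*O)
(152*n(-8))*139 = (152*(21 + 7*(-8)))*139 = (152*(21 - 56))*139 = (152*(-35))*139 = -5320*139 = -739480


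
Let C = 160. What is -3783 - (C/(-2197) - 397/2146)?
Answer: -17834729077/4714762 ≈ -3782.7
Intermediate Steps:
-3783 - (C/(-2197) - 397/2146) = -3783 - (160/(-2197) - 397/2146) = -3783 - (160*(-1/2197) - 397*1/2146) = -3783 - (-160/2197 - 397/2146) = -3783 - 1*(-1215569/4714762) = -3783 + 1215569/4714762 = -17834729077/4714762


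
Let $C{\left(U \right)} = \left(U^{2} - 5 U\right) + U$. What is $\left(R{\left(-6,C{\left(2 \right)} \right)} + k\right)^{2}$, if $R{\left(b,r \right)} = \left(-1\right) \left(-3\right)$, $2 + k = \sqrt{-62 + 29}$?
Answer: $\left(1 + i \sqrt{33}\right)^{2} \approx -32.0 + 11.489 i$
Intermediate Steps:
$C{\left(U \right)} = U^{2} - 4 U$
$k = -2 + i \sqrt{33}$ ($k = -2 + \sqrt{-62 + 29} = -2 + \sqrt{-33} = -2 + i \sqrt{33} \approx -2.0 + 5.7446 i$)
$R{\left(b,r \right)} = 3$
$\left(R{\left(-6,C{\left(2 \right)} \right)} + k\right)^{2} = \left(3 - \left(2 - i \sqrt{33}\right)\right)^{2} = \left(1 + i \sqrt{33}\right)^{2}$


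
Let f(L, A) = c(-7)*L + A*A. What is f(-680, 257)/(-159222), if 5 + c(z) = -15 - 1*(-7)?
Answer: -24963/53074 ≈ -0.47034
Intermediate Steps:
c(z) = -13 (c(z) = -5 + (-15 - 1*(-7)) = -5 + (-15 + 7) = -5 - 8 = -13)
f(L, A) = A**2 - 13*L (f(L, A) = -13*L + A*A = -13*L + A**2 = A**2 - 13*L)
f(-680, 257)/(-159222) = (257**2 - 13*(-680))/(-159222) = (66049 + 8840)*(-1/159222) = 74889*(-1/159222) = -24963/53074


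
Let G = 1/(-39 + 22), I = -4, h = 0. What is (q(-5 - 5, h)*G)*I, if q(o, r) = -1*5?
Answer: -20/17 ≈ -1.1765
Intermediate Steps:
q(o, r) = -5
G = -1/17 (G = 1/(-17) = -1/17 ≈ -0.058824)
(q(-5 - 5, h)*G)*I = -5*(-1/17)*(-4) = (5/17)*(-4) = -20/17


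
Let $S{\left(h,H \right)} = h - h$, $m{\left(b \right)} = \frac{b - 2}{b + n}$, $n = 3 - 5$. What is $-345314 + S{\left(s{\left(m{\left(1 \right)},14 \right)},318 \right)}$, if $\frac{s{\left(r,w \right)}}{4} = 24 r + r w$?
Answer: $-345314$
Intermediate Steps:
$n = -2$
$m{\left(b \right)} = 1$ ($m{\left(b \right)} = \frac{b - 2}{b - 2} = \frac{-2 + b}{-2 + b} = 1$)
$s{\left(r,w \right)} = 96 r + 4 r w$ ($s{\left(r,w \right)} = 4 \left(24 r + r w\right) = 96 r + 4 r w$)
$S{\left(h,H \right)} = 0$
$-345314 + S{\left(s{\left(m{\left(1 \right)},14 \right)},318 \right)} = -345314 + 0 = -345314$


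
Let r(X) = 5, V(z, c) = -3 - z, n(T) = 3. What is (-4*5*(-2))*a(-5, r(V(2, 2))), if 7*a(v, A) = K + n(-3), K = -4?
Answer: -40/7 ≈ -5.7143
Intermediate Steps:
a(v, A) = -⅐ (a(v, A) = (-4 + 3)/7 = (⅐)*(-1) = -⅐)
(-4*5*(-2))*a(-5, r(V(2, 2))) = (-4*5*(-2))*(-⅐) = -20*(-2)*(-⅐) = 40*(-⅐) = -40/7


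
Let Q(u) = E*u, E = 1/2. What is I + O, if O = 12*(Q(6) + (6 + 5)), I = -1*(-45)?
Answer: 213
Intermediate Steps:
E = ½ ≈ 0.50000
Q(u) = u/2
I = 45
O = 168 (O = 12*((½)*6 + (6 + 5)) = 12*(3 + 11) = 12*14 = 168)
I + O = 45 + 168 = 213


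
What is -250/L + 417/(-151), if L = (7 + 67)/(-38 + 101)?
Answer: -1204554/5587 ≈ -215.60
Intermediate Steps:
L = 74/63 ≈ 1.1746
-250/L + 417/(-151) = -250/74/63 + 417/(-151) = -250*63/74 + 417*(-1/151) = -7875/37 - 417/151 = -1204554/5587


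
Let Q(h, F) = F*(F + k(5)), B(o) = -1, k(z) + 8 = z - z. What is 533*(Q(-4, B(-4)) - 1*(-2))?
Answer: 5863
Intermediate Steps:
k(z) = -8 (k(z) = -8 + (z - z) = -8 + 0 = -8)
Q(h, F) = F*(-8 + F) (Q(h, F) = F*(F - 8) = F*(-8 + F))
533*(Q(-4, B(-4)) - 1*(-2)) = 533*(-(-8 - 1) - 1*(-2)) = 533*(-1*(-9) + 2) = 533*(9 + 2) = 533*11 = 5863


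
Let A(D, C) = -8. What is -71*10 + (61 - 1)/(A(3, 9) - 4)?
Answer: -715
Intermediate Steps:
-71*10 + (61 - 1)/(A(3, 9) - 4) = -71*10 + (61 - 1)/(-8 - 4) = -710 + 60/(-12) = -710 + 60*(-1/12) = -710 - 5 = -715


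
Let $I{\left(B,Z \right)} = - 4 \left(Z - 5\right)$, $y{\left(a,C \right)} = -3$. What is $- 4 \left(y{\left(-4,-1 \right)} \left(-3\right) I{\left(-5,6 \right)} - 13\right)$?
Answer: $196$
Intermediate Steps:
$I{\left(B,Z \right)} = 20 - 4 Z$ ($I{\left(B,Z \right)} = - 4 \left(-5 + Z\right) = 20 - 4 Z$)
$- 4 \left(y{\left(-4,-1 \right)} \left(-3\right) I{\left(-5,6 \right)} - 13\right) = - 4 \left(\left(-3\right) \left(-3\right) \left(20 - 24\right) - 13\right) = - 4 \left(9 \left(20 - 24\right) - 13\right) = - 4 \left(9 \left(-4\right) - 13\right) = - 4 \left(-36 - 13\right) = \left(-4\right) \left(-49\right) = 196$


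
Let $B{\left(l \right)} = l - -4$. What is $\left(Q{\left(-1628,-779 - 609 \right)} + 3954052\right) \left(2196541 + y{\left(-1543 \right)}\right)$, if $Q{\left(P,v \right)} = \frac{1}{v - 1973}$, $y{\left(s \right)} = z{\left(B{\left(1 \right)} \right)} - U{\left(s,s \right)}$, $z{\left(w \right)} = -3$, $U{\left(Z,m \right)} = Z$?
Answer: $\frac{29211548613728451}{3361} \approx 8.6913 \cdot 10^{12}$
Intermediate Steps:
$B{\left(l \right)} = 4 + l$ ($B{\left(l \right)} = l + 4 = 4 + l$)
$y{\left(s \right)} = -3 - s$
$Q{\left(P,v \right)} = \frac{1}{-1973 + v}$
$\left(Q{\left(-1628,-779 - 609 \right)} + 3954052\right) \left(2196541 + y{\left(-1543 \right)}\right) = \left(\frac{1}{-1973 - 1388} + 3954052\right) \left(2196541 - -1540\right) = \left(\frac{1}{-1973 - 1388} + 3954052\right) \left(2196541 + \left(-3 + 1543\right)\right) = \left(\frac{1}{-3361} + 3954052\right) \left(2196541 + 1540\right) = \left(- \frac{1}{3361} + 3954052\right) 2198081 = \frac{13289568771}{3361} \cdot 2198081 = \frac{29211548613728451}{3361}$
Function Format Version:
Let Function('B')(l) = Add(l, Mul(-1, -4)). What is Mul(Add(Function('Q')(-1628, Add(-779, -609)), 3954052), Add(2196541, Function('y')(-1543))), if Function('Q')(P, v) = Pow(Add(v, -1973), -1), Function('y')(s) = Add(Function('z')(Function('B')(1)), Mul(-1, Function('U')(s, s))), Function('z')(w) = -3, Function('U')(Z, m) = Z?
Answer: Rational(29211548613728451, 3361) ≈ 8.6913e+12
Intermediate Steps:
Function('B')(l) = Add(4, l) (Function('B')(l) = Add(l, 4) = Add(4, l))
Function('y')(s) = Add(-3, Mul(-1, s))
Function('Q')(P, v) = Pow(Add(-1973, v), -1)
Mul(Add(Function('Q')(-1628, Add(-779, -609)), 3954052), Add(2196541, Function('y')(-1543))) = Mul(Add(Pow(Add(-1973, Add(-779, -609)), -1), 3954052), Add(2196541, Add(-3, Mul(-1, -1543)))) = Mul(Add(Pow(Add(-1973, -1388), -1), 3954052), Add(2196541, Add(-3, 1543))) = Mul(Add(Pow(-3361, -1), 3954052), Add(2196541, 1540)) = Mul(Add(Rational(-1, 3361), 3954052), 2198081) = Mul(Rational(13289568771, 3361), 2198081) = Rational(29211548613728451, 3361)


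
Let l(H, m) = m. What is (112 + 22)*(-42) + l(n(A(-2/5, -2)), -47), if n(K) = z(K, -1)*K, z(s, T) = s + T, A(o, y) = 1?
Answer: -5675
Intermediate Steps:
z(s, T) = T + s
n(K) = K*(-1 + K) (n(K) = (-1 + K)*K = K*(-1 + K))
(112 + 22)*(-42) + l(n(A(-2/5, -2)), -47) = (112 + 22)*(-42) - 47 = 134*(-42) - 47 = -5628 - 47 = -5675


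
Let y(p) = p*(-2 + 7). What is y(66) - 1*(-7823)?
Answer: 8153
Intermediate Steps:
y(p) = 5*p (y(p) = p*5 = 5*p)
y(66) - 1*(-7823) = 5*66 - 1*(-7823) = 330 + 7823 = 8153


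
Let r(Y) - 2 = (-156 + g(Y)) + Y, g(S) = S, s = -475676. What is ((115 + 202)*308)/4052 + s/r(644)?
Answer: -227089991/574371 ≈ -395.37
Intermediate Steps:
r(Y) = -154 + 2*Y (r(Y) = 2 + ((-156 + Y) + Y) = 2 + (-156 + 2*Y) = -154 + 2*Y)
((115 + 202)*308)/4052 + s/r(644) = ((115 + 202)*308)/4052 - 475676/(-154 + 2*644) = (317*308)*(1/4052) - 475676/(-154 + 1288) = 97636*(1/4052) - 475676/1134 = 24409/1013 - 475676*1/1134 = 24409/1013 - 237838/567 = -227089991/574371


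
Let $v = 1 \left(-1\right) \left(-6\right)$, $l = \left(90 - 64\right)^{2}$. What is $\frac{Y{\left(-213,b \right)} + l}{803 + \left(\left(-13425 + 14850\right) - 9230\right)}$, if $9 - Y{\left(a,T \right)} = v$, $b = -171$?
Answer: $- \frac{679}{7002} \approx -0.096972$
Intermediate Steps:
$l = 676$ ($l = 26^{2} = 676$)
$v = 6$ ($v = \left(-1\right) \left(-6\right) = 6$)
$Y{\left(a,T \right)} = 3$ ($Y{\left(a,T \right)} = 9 - 6 = 3$)
$\frac{Y{\left(-213,b \right)} + l}{803 + \left(\left(-13425 + 14850\right) - 9230\right)} = \frac{3 + 676}{803 + \left(\left(-13425 + 14850\right) - 9230\right)} = \frac{679}{803 + \left(1425 - 9230\right)} = \frac{679}{803 - 7805} = \frac{679}{-7002} = 679 \left(- \frac{1}{7002}\right) = - \frac{679}{7002}$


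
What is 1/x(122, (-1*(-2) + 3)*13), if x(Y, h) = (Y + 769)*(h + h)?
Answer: 1/115830 ≈ 8.6333e-6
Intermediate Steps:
x(Y, h) = 2*h*(769 + Y) (x(Y, h) = (769 + Y)*(2*h) = 2*h*(769 + Y))
1/x(122, (-1*(-2) + 3)*13) = 1/(2*((-1*(-2) + 3)*13)*(769 + 122)) = 1/(2*((2 + 3)*13)*891) = 1/(2*(5*13)*891) = 1/(2*65*891) = 1/115830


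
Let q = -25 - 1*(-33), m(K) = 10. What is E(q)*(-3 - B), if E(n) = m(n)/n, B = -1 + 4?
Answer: -15/2 ≈ -7.5000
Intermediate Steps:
B = 3
q = 8 (q = -25 + 33 = 8)
E(n) = 10/n
E(q)*(-3 - B) = (10/8)*(-3 - 1*3) = (10*(1/8))*(-3 - 3) = (5/4)*(-6) = -15/2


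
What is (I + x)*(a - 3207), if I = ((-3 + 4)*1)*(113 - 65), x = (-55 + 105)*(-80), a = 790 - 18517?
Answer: 82731168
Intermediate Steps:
a = -17727
x = -4000 (x = 50*(-80) = -4000)
I = 48 (I = (1*1)*48 = 1*48 = 48)
(I + x)*(a - 3207) = (48 - 4000)*(-17727 - 3207) = -3952*(-20934) = 82731168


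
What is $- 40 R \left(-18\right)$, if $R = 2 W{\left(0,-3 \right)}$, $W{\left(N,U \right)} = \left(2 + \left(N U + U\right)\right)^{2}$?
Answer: $1440$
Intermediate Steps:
$W{\left(N,U \right)} = \left(2 + U + N U\right)^{2}$ ($W{\left(N,U \right)} = \left(2 + \left(U + N U\right)\right)^{2} = \left(2 + U + N U\right)^{2}$)
$R = 2$ ($R = 2 \left(2 - 3 + 0 \left(-3\right)\right)^{2} = 2 \left(2 - 3 + 0\right)^{2} = 2 \left(-1\right)^{2} = 2 \cdot 1 = 2$)
$- 40 R \left(-18\right) = \left(-40\right) 2 \left(-18\right) = \left(-80\right) \left(-18\right) = 1440$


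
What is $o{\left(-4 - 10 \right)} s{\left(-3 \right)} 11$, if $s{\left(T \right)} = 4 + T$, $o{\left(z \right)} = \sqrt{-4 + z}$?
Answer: $33 i \sqrt{2} \approx 46.669 i$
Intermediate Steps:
$o{\left(-4 - 10 \right)} s{\left(-3 \right)} 11 = \sqrt{-4 - 14} \left(4 - 3\right) 11 = \sqrt{-4 - 14} \cdot 1 \cdot 11 = \sqrt{-18} \cdot 1 \cdot 11 = 3 i \sqrt{2} \cdot 1 \cdot 11 = 3 i \sqrt{2} \cdot 11 = 33 i \sqrt{2}$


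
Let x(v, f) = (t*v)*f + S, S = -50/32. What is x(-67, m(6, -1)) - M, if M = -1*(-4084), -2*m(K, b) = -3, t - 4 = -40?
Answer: -7481/16 ≈ -467.56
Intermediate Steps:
S = -25/16 (S = -50*1/32 = -25/16 ≈ -1.5625)
t = -36 (t = 4 - 40 = -36)
m(K, b) = 3/2 (m(K, b) = -1/2*(-3) = 3/2)
x(v, f) = -25/16 - 36*f*v (x(v, f) = (-36*v)*f - 25/16 = -36*f*v - 25/16 = -25/16 - 36*f*v)
M = 4084
x(-67, m(6, -1)) - M = (-25/16 - 36*3/2*(-67)) - 1*4084 = (-25/16 + 3618) - 4084 = 57863/16 - 4084 = -7481/16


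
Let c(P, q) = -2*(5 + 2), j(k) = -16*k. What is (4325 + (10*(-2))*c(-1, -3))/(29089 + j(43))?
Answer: 1535/9467 ≈ 0.16214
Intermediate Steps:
c(P, q) = -14 (c(P, q) = -2*7 = -14)
(4325 + (10*(-2))*c(-1, -3))/(29089 + j(43)) = (4325 + (10*(-2))*(-14))/(29089 - 16*43) = (4325 - 20*(-14))/(29089 - 688) = (4325 + 280)/28401 = 4605*(1/28401) = 1535/9467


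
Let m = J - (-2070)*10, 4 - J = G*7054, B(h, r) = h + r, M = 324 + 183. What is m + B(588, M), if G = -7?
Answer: 71177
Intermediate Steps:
M = 507
J = 49382 (J = 4 - (-7)*7054 = 4 - 1*(-49378) = 4 + 49378 = 49382)
m = 70082 (m = 49382 - (-2070)*10 = 49382 - 207*(-100) = 49382 + 20700 = 70082)
m + B(588, M) = 70082 + (588 + 507) = 70082 + 1095 = 71177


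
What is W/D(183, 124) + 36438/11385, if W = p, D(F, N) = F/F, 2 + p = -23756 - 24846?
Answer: -184440034/3795 ≈ -48601.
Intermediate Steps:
p = -48604 (p = -2 + (-23756 - 24846) = -2 - 48602 = -48604)
D(F, N) = 1
W = -48604
W/D(183, 124) + 36438/11385 = -48604/1 + 36438/11385 = -48604*1 + 36438*(1/11385) = -48604 + 12146/3795 = -184440034/3795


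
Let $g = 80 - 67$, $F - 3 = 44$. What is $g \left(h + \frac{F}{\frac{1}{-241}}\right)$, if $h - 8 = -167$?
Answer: $-149318$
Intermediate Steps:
$F = 47$ ($F = 3 + 44 = 47$)
$g = 13$ ($g = 80 - 67 = 13$)
$h = -159$ ($h = 8 - 167 = -159$)
$g \left(h + \frac{F}{\frac{1}{-241}}\right) = 13 \left(-159 + \frac{47}{\frac{1}{-241}}\right) = 13 \left(-159 + \frac{47}{- \frac{1}{241}}\right) = 13 \left(-159 + 47 \left(-241\right)\right) = 13 \left(-159 - 11327\right) = 13 \left(-11486\right) = -149318$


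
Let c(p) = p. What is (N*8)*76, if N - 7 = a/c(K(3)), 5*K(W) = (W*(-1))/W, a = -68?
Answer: 210976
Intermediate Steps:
K(W) = -1/5 (K(W) = ((W*(-1))/W)/5 = ((-W)/W)/5 = (1/5)*(-1) = -1/5)
N = 347 (N = 7 - 68/(-1/5) = 7 - 68*(-5) = 7 + 340 = 347)
(N*8)*76 = (347*8)*76 = 2776*76 = 210976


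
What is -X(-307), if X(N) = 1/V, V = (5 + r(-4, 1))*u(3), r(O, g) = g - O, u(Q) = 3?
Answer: -1/30 ≈ -0.033333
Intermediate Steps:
V = 30 (V = (5 + (1 - 1*(-4)))*3 = (5 + (1 + 4))*3 = (5 + 5)*3 = 10*3 = 30)
X(N) = 1/30
-X(-307) = -1*1/30 = -1/30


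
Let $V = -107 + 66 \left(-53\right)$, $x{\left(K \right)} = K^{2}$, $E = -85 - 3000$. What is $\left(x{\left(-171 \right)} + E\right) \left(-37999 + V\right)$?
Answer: $-1088194224$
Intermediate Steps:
$E = -3085$ ($E = -85 - 3000 = -3085$)
$V = -3605$ ($V = -107 - 3498 = -3605$)
$\left(x{\left(-171 \right)} + E\right) \left(-37999 + V\right) = \left(\left(-171\right)^{2} - 3085\right) \left(-37999 - 3605\right) = \left(29241 - 3085\right) \left(-41604\right) = 26156 \left(-41604\right) = -1088194224$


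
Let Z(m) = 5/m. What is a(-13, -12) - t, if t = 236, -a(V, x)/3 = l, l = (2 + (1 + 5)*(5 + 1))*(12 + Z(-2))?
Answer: -1319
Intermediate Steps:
l = 361 (l = (2 + (1 + 5)*(5 + 1))*(12 + 5/(-2)) = (2 + 6*6)*(12 + 5*(-½)) = (2 + 36)*(12 - 5/2) = 38*(19/2) = 361)
a(V, x) = -1083 (a(V, x) = -3*361 = -1083)
a(-13, -12) - t = -1083 - 1*236 = -1083 - 236 = -1319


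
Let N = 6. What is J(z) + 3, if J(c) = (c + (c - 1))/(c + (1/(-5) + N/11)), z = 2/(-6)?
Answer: -269/2 ≈ -134.50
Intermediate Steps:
z = -1/3 (z = 2*(-1/6) = -1/3 ≈ -0.33333)
J(c) = (-1 + 2*c)/(19/55 + c) (J(c) = (c + (c - 1))/(c + (1/(-5) + 6/11)) = (c + (-1 + c))/(c + (1*(-1/5) + 6*(1/11))) = (-1 + 2*c)/(c + (-1/5 + 6/11)) = (-1 + 2*c)/(c + 19/55) = (-1 + 2*c)/(19/55 + c))
J(z) + 3 = 55*(-1 + 2*(-1/3))/(19 + 55*(-1/3)) + 3 = 55*(-1 - 2/3)/(19 - 55/3) + 3 = 55*(-5/3)/(2/3) + 3 = 55*(3/2)*(-5/3) + 3 = -275/2 + 3 = -269/2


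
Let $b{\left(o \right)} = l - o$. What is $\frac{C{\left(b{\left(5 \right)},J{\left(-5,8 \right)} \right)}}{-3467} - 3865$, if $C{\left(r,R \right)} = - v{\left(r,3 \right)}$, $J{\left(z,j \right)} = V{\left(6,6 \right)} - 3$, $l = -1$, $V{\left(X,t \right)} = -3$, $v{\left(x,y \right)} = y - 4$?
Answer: $- \frac{13399956}{3467} \approx -3865.0$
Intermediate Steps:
$v{\left(x,y \right)} = -4 + y$
$J{\left(z,j \right)} = -6$ ($J{\left(z,j \right)} = -3 - 3 = -6$)
$b{\left(o \right)} = -1 - o$
$C{\left(r,R \right)} = 1$ ($C{\left(r,R \right)} = - (-4 + 3) = \left(-1\right) \left(-1\right) = 1$)
$\frac{C{\left(b{\left(5 \right)},J{\left(-5,8 \right)} \right)}}{-3467} - 3865 = 1 \frac{1}{-3467} - 3865 = 1 \left(- \frac{1}{3467}\right) - 3865 = - \frac{1}{3467} - 3865 = - \frac{13399956}{3467}$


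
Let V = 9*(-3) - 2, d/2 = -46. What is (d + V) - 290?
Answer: -411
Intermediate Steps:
d = -92 (d = 2*(-46) = -92)
V = -29 (V = -27 - 2 = -29)
(d + V) - 290 = (-92 - 29) - 290 = -121 - 290 = -411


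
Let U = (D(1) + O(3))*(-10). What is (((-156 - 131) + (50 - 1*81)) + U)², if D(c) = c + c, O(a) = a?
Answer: 135424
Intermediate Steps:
D(c) = 2*c
U = -50 (U = (2*1 + 3)*(-10) = (2 + 3)*(-10) = 5*(-10) = -50)
(((-156 - 131) + (50 - 1*81)) + U)² = (((-156 - 131) + (50 - 1*81)) - 50)² = ((-287 + (50 - 81)) - 50)² = ((-287 - 31) - 50)² = (-318 - 50)² = (-368)² = 135424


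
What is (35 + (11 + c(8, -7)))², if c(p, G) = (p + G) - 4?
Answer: 1849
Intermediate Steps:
c(p, G) = -4 + G + p (c(p, G) = (G + p) - 4 = -4 + G + p)
(35 + (11 + c(8, -7)))² = (35 + (11 + (-4 - 7 + 8)))² = (35 + (11 - 3))² = (35 + 8)² = 43² = 1849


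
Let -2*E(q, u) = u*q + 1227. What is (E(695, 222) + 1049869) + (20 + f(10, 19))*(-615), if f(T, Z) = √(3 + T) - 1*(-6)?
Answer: 1912241/2 - 615*√13 ≈ 9.5390e+5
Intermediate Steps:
E(q, u) = -1227/2 - q*u/2 (E(q, u) = -(u*q + 1227)/2 = -(q*u + 1227)/2 = -(1227 + q*u)/2 = -1227/2 - q*u/2)
f(T, Z) = 6 + √(3 + T) (f(T, Z) = √(3 + T) + 6 = 6 + √(3 + T))
(E(695, 222) + 1049869) + (20 + f(10, 19))*(-615) = ((-1227/2 - ½*695*222) + 1049869) + (20 + (6 + √(3 + 10)))*(-615) = ((-1227/2 - 77145) + 1049869) + (20 + (6 + √13))*(-615) = (-155517/2 + 1049869) + (26 + √13)*(-615) = 1944221/2 + (-15990 - 615*√13) = 1912241/2 - 615*√13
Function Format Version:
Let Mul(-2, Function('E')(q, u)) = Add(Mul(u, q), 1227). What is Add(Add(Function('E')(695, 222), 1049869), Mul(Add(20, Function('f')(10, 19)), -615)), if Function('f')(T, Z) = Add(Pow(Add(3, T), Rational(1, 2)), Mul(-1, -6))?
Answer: Add(Rational(1912241, 2), Mul(-615, Pow(13, Rational(1, 2)))) ≈ 9.5390e+5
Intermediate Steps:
Function('E')(q, u) = Add(Rational(-1227, 2), Mul(Rational(-1, 2), q, u)) (Function('E')(q, u) = Mul(Rational(-1, 2), Add(Mul(u, q), 1227)) = Mul(Rational(-1, 2), Add(Mul(q, u), 1227)) = Mul(Rational(-1, 2), Add(1227, Mul(q, u))) = Add(Rational(-1227, 2), Mul(Rational(-1, 2), q, u)))
Function('f')(T, Z) = Add(6, Pow(Add(3, T), Rational(1, 2))) (Function('f')(T, Z) = Add(Pow(Add(3, T), Rational(1, 2)), 6) = Add(6, Pow(Add(3, T), Rational(1, 2))))
Add(Add(Function('E')(695, 222), 1049869), Mul(Add(20, Function('f')(10, 19)), -615)) = Add(Add(Add(Rational(-1227, 2), Mul(Rational(-1, 2), 695, 222)), 1049869), Mul(Add(20, Add(6, Pow(Add(3, 10), Rational(1, 2)))), -615)) = Add(Add(Add(Rational(-1227, 2), -77145), 1049869), Mul(Add(20, Add(6, Pow(13, Rational(1, 2)))), -615)) = Add(Add(Rational(-155517, 2), 1049869), Mul(Add(26, Pow(13, Rational(1, 2))), -615)) = Add(Rational(1944221, 2), Add(-15990, Mul(-615, Pow(13, Rational(1, 2))))) = Add(Rational(1912241, 2), Mul(-615, Pow(13, Rational(1, 2))))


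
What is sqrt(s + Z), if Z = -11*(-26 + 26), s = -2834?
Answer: I*sqrt(2834) ≈ 53.235*I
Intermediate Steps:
Z = 0 (Z = -11*0 = 0)
sqrt(s + Z) = sqrt(-2834 + 0) = sqrt(-2834) = I*sqrt(2834)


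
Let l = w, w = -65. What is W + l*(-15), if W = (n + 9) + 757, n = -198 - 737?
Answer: 806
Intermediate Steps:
n = -935
W = -169 (W = (-935 + 9) + 757 = -926 + 757 = -169)
l = -65
W + l*(-15) = -169 - 65*(-15) = -169 + 975 = 806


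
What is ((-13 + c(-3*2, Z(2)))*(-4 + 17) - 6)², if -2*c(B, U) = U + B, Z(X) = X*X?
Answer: 26244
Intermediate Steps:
Z(X) = X²
c(B, U) = -B/2 - U/2 (c(B, U) = -(U + B)/2 = -(B + U)/2 = -B/2 - U/2)
((-13 + c(-3*2, Z(2)))*(-4 + 17) - 6)² = ((-13 + (-(-3)*2/2 - ½*2²))*(-4 + 17) - 6)² = ((-13 + (-½*(-6) - ½*4))*13 - 6)² = ((-13 + (3 - 2))*13 - 6)² = ((-13 + 1)*13 - 6)² = (-12*13 - 6)² = (-156 - 6)² = (-162)² = 26244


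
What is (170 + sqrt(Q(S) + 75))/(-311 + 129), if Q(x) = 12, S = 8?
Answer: -85/91 - sqrt(87)/182 ≈ -0.98532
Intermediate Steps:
(170 + sqrt(Q(S) + 75))/(-311 + 129) = (170 + sqrt(12 + 75))/(-311 + 129) = (170 + sqrt(87))/(-182) = (170 + sqrt(87))*(-1/182) = -85/91 - sqrt(87)/182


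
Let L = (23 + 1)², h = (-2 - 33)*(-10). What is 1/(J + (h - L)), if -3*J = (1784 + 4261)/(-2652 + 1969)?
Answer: -683/152343 ≈ -0.0044833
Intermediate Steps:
h = 350 (h = -35*(-10) = 350)
L = 576 (L = 24² = 576)
J = 2015/683 (J = -(1784 + 4261)/(3*(-2652 + 1969)) = -2015/(-683) = -2015*(-1)/683 = -⅓*(-6045/683) = 2015/683 ≈ 2.9502)
1/(J + (h - L)) = 1/(2015/683 + (350 - 1*576)) = 1/(2015/683 + (350 - 576)) = 1/(2015/683 - 226) = 1/(-152343/683) = -683/152343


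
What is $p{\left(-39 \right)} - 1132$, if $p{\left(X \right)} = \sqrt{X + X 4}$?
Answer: $-1132 + i \sqrt{195} \approx -1132.0 + 13.964 i$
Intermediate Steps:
$p{\left(X \right)} = \sqrt{5} \sqrt{X}$ ($p{\left(X \right)} = \sqrt{X + 4 X} = \sqrt{5 X} = \sqrt{5} \sqrt{X}$)
$p{\left(-39 \right)} - 1132 = \sqrt{5} \sqrt{-39} - 1132 = \sqrt{5} i \sqrt{39} - 1132 = i \sqrt{195} - 1132 = -1132 + i \sqrt{195}$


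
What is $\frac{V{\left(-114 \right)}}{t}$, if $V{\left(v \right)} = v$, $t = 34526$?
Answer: $- \frac{57}{17263} \approx -0.0033019$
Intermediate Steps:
$\frac{V{\left(-114 \right)}}{t} = - \frac{114}{34526} = \left(-114\right) \frac{1}{34526} = - \frac{57}{17263}$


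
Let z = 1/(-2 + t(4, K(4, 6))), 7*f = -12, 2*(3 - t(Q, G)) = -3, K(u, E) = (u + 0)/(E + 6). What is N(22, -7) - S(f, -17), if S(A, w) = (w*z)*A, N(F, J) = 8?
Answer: -128/35 ≈ -3.6571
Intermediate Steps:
K(u, E) = u/(6 + E)
t(Q, G) = 9/2 (t(Q, G) = 3 - ½*(-3) = 3 + 3/2 = 9/2)
f = -12/7 (f = (⅐)*(-12) = -12/7 ≈ -1.7143)
z = ⅖ (z = 1/(-2 + 9/2) = 1/(5/2) = ⅖ ≈ 0.40000)
S(A, w) = 2*A*w/5 (S(A, w) = (w*(⅖))*A = (2*w/5)*A = 2*A*w/5)
N(22, -7) - S(f, -17) = 8 - 2*(-12)*(-17)/(5*7) = 8 - 1*408/35 = 8 - 408/35 = -128/35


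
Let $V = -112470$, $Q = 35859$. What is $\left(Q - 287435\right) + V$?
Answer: $-364046$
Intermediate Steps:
$\left(Q - 287435\right) + V = \left(35859 - 287435\right) - 112470 = -251576 - 112470 = -364046$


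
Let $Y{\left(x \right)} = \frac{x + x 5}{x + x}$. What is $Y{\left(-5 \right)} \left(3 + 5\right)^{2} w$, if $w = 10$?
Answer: $1920$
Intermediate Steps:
$Y{\left(x \right)} = 3$ ($Y{\left(x \right)} = \frac{x + 5 x}{2 x} = 6 x \frac{1}{2 x} = 3$)
$Y{\left(-5 \right)} \left(3 + 5\right)^{2} w = 3 \left(3 + 5\right)^{2} \cdot 10 = 3 \cdot 8^{2} \cdot 10 = 3 \cdot 64 \cdot 10 = 192 \cdot 10 = 1920$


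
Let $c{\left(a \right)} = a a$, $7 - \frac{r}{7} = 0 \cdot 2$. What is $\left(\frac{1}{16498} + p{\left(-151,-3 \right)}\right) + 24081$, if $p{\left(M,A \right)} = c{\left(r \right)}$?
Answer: $\frac{436900037}{16498} \approx 26482.0$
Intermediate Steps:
$r = 49$ ($r = 49 - 7 \cdot 0 \cdot 2 = 49 - 0 = 49 + 0 = 49$)
$c{\left(a \right)} = a^{2}$
$p{\left(M,A \right)} = 2401$ ($p{\left(M,A \right)} = 49^{2} = 2401$)
$\left(\frac{1}{16498} + p{\left(-151,-3 \right)}\right) + 24081 = \left(\frac{1}{16498} + 2401\right) + 24081 = \frac{39611699}{16498} + 24081 = \frac{436900037}{16498}$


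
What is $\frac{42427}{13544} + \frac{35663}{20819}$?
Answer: $\frac{1366307385}{281972536} \approx 4.8455$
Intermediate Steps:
$\frac{42427}{13544} + \frac{35663}{20819} = \frac{1366307385}{281972536}$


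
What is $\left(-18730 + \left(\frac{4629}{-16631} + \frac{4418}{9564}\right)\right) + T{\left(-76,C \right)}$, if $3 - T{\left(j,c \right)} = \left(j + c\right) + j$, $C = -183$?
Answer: $- \frac{1462690895263}{79529442} \approx -18392.0$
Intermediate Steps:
$T{\left(j,c \right)} = 3 - c - 2 j$ ($T{\left(j,c \right)} = 3 - \left(\left(j + c\right) + j\right) = 3 - \left(\left(c + j\right) + j\right) = 3 - \left(c + 2 j\right) = 3 - c - 2 j$)
$\left(-18730 + \left(\frac{4629}{-16631} + \frac{4418}{9564}\right)\right) + T{\left(-76,C \right)} = \left(-18730 + \left(\frac{4629}{-16631} + \frac{4418}{9564}\right)\right) - -338 = \left(-18730 + \left(4629 \left(- \frac{1}{16631}\right) + 4418 \cdot \frac{1}{9564}\right)\right) + \left(3 + 183 + 152\right) = \left(-18730 + \left(- \frac{4629}{16631} + \frac{2209}{4782}\right)\right) + 338 = \left(-18730 + \frac{14602001}{79529442}\right) + 338 = - \frac{1489571846659}{79529442} + 338 = - \frac{1462690895263}{79529442}$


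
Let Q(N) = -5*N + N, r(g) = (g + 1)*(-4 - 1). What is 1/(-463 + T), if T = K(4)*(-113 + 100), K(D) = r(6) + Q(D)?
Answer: 1/200 ≈ 0.0050000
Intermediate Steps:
r(g) = -5 - 5*g (r(g) = (1 + g)*(-5) = -5 - 5*g)
Q(N) = -4*N
K(D) = -35 - 4*D (K(D) = (-5 - 5*6) - 4*D = (-5 - 30) - 4*D = -35 - 4*D)
T = 663 (T = (-35 - 4*4)*(-113 + 100) = (-35 - 16)*(-13) = -51*(-13) = 663)
1/(-463 + T) = 1/(-463 + 663) = 1/200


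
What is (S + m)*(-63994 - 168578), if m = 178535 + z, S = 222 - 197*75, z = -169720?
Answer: 1334498136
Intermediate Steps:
S = -14553 (S = 222 - 14775 = -14553)
m = 8815 (m = 178535 - 169720 = 8815)
(S + m)*(-63994 - 168578) = (-14553 + 8815)*(-63994 - 168578) = -5738*(-232572) = 1334498136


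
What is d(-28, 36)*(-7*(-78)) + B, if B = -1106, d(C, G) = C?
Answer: -16394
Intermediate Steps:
d(-28, 36)*(-7*(-78)) + B = -(-196)*(-78) - 1106 = -28*546 - 1106 = -15288 - 1106 = -16394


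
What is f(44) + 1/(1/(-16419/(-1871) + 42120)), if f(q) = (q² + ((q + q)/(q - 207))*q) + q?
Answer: 13444741085/304973 ≈ 44085.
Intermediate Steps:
f(q) = q + q² + 2*q²/(-207 + q) (f(q) = (q² + ((2*q)/(-207 + q))*q) + q = (q² + (2*q/(-207 + q))*q) + q = (q² + 2*q²/(-207 + q)) + q = q + q² + 2*q²/(-207 + q))
f(44) + 1/(1/(-16419/(-1871) + 42120)) = 44*(-207 + 44² - 204*44)/(-207 + 44) + 1/(1/(-16419/(-1871) + 42120)) = 44*(-207 + 1936 - 8976)/(-163) + 1/(1/(-16419*(-1/1871) + 42120)) = 44*(-1/163)*(-7247) + 1/(1/(16419/1871 + 42120)) = 318868/163 + 1/(1/(78822939/1871)) = 318868/163 + 1/(1871/78822939) = 318868/163 + 78822939/1871 = 13444741085/304973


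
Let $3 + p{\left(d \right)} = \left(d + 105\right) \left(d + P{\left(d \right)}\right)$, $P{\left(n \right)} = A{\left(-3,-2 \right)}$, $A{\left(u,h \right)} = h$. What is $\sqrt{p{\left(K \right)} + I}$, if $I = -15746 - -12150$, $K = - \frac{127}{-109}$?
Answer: $\frac{i \sqrt{43812771}}{109} \approx 60.726 i$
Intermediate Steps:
$P{\left(n \right)} = -2$
$K = \frac{127}{109}$ ($K = \left(-127\right) \left(- \frac{1}{109}\right) = \frac{127}{109} \approx 1.1651$)
$I = -3596$ ($I = -15746 + 12150 = -3596$)
$p{\left(d \right)} = -3 + \left(-2 + d\right) \left(105 + d\right)$ ($p{\left(d \right)} = -3 + \left(d + 105\right) \left(d - 2\right) = -3 + \left(105 + d\right) \left(-2 + d\right) = -3 + \left(-2 + d\right) \left(105 + d\right)$)
$\sqrt{p{\left(K \right)} + I} = \sqrt{\left(-213 + \left(\frac{127}{109}\right)^{2} + 103 \cdot \frac{127}{109}\right) - 3596} = \sqrt{\left(-213 + \frac{16129}{11881} + \frac{13081}{109}\right) - 3596} = \sqrt{- \frac{1088695}{11881} - 3596} = \sqrt{- \frac{43812771}{11881}} = \frac{i \sqrt{43812771}}{109}$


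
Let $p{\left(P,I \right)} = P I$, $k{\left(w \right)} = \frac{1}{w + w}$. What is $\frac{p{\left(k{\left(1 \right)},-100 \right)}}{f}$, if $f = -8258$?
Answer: $\frac{25}{4129} \approx 0.0060547$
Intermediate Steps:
$k{\left(w \right)} = \frac{1}{2 w}$
$p{\left(P,I \right)} = I P$
$\frac{p{\left(k{\left(1 \right)},-100 \right)}}{f} = \frac{\left(-100\right) \frac{1}{2 \cdot 1}}{-8258} = - 100 \cdot \frac{1}{2} \cdot 1 \left(- \frac{1}{8258}\right) = \left(-100\right) \frac{1}{2} \left(- \frac{1}{8258}\right) = \left(-50\right) \left(- \frac{1}{8258}\right) = \frac{25}{4129}$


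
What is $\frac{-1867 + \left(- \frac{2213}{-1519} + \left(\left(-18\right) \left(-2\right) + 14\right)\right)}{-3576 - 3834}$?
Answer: $\frac{91927}{375193} \approx 0.24501$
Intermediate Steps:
$\frac{-1867 + \left(- \frac{2213}{-1519} + \left(\left(-18\right) \left(-2\right) + 14\right)\right)}{-3576 - 3834} = \frac{-1867 + \left(\left(-2213\right) \left(- \frac{1}{1519}\right) + \left(36 + 14\right)\right)}{-7410} = \left(-1867 + \left(\frac{2213}{1519} + 50\right)\right) \left(- \frac{1}{7410}\right) = \left(-1867 + \frac{78163}{1519}\right) \left(- \frac{1}{7410}\right) = \left(- \frac{2757810}{1519}\right) \left(- \frac{1}{7410}\right) = \frac{91927}{375193}$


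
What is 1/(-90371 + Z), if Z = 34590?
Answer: -1/55781 ≈ -1.7927e-5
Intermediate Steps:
1/(-90371 + Z) = 1/(-90371 + 34590) = 1/(-55781) = -1/55781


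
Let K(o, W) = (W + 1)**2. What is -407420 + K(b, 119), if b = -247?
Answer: -393020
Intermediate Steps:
K(o, W) = (1 + W)**2
-407420 + K(b, 119) = -407420 + (1 + 119)**2 = -407420 + 120**2 = -407420 + 14400 = -393020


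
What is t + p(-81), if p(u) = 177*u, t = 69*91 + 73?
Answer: -7985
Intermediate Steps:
t = 6352 (t = 6279 + 73 = 6352)
t + p(-81) = 6352 + 177*(-81) = 6352 - 14337 = -7985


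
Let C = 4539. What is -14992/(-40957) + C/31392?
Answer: 218844229/428574048 ≈ 0.51063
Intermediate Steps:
-14992/(-40957) + C/31392 = -14992/(-40957) + 4539/31392 = -14992*(-1/40957) + 4539*(1/31392) = 14992/40957 + 1513/10464 = 218844229/428574048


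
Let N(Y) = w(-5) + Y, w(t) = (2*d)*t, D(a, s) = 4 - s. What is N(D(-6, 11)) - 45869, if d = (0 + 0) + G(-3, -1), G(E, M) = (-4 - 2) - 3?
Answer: -45786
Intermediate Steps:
G(E, M) = -9 (G(E, M) = -6 - 3 = -9)
d = -9 (d = (0 + 0) - 9 = 0 - 9 = -9)
w(t) = -18*t (w(t) = (2*(-9))*t = -18*t)
N(Y) = 90 + Y (N(Y) = -18*(-5) + Y = 90 + Y)
N(D(-6, 11)) - 45869 = (90 + (4 - 1*11)) - 45869 = (90 + (4 - 11)) - 45869 = (90 - 7) - 45869 = 83 - 45869 = -45786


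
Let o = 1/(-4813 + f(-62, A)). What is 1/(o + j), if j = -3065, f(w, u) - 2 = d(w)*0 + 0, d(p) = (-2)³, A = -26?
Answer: -4811/14745716 ≈ -0.00032626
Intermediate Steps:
d(p) = -8
f(w, u) = 2 (f(w, u) = 2 + (-8*0 + 0) = 2 + (0 + 0) = 2 + 0 = 2)
o = -1/4811 (o = 1/(-4813 + 2) = 1/(-4811) = -1/4811 ≈ -0.00020786)
1/(o + j) = 1/(-1/4811 - 3065) = 1/(-14745716/4811) = -4811/14745716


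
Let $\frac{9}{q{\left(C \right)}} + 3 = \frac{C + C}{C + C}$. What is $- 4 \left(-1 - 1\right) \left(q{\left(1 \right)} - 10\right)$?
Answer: $-116$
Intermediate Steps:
$q{\left(C \right)} = - \frac{9}{2}$ ($q{\left(C \right)} = \frac{9}{-3 + \frac{C + C}{C + C}} = \frac{9}{-3 + \frac{2 C}{2 C}} = \frac{9}{-3 + 2 C \frac{1}{2 C}} = \frac{9}{-3 + 1} = \frac{9}{-2} = 9 \left(- \frac{1}{2}\right) = - \frac{9}{2}$)
$- 4 \left(-1 - 1\right) \left(q{\left(1 \right)} - 10\right) = - 4 \left(-1 - 1\right) \left(- \frac{9}{2} - 10\right) = \left(-4\right) \left(-2\right) \left(- \frac{29}{2}\right) = 8 \left(- \frac{29}{2}\right) = -116$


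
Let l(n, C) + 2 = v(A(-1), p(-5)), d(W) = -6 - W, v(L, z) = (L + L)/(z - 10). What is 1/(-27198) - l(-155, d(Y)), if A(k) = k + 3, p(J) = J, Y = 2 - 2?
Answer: 308239/135990 ≈ 2.2666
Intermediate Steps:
Y = 0
A(k) = 3 + k
v(L, z) = 2*L/(-10 + z) (v(L, z) = (2*L)/(-10 + z) = 2*L/(-10 + z))
l(n, C) = -34/15 (l(n, C) = -2 + 2*(3 - 1)/(-10 - 5) = -2 + 2*2/(-15) = -2 + 2*2*(-1/15) = -2 - 4/15 = -34/15)
1/(-27198) - l(-155, d(Y)) = 1/(-27198) - 1*(-34/15) = -1/27198 + 34/15 = 308239/135990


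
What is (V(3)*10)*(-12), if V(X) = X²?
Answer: -1080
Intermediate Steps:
(V(3)*10)*(-12) = (3²*10)*(-12) = (9*10)*(-12) = 90*(-12) = -1080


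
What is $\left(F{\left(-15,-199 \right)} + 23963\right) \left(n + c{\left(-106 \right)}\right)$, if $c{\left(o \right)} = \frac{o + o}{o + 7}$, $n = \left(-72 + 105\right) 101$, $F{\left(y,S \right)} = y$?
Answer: $\frac{7907126692}{99} \approx 7.987 \cdot 10^{7}$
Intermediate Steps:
$n = 3333$ ($n = 33 \cdot 101 = 3333$)
$c{\left(o \right)} = \frac{2 o}{7 + o}$
$\left(F{\left(-15,-199 \right)} + 23963\right) \left(n + c{\left(-106 \right)}\right) = \left(-15 + 23963\right) \left(3333 + 2 \left(-106\right) \frac{1}{7 - 106}\right) = 23948 \left(3333 + 2 \left(-106\right) \frac{1}{-99}\right) = 23948 \left(3333 + 2 \left(-106\right) \left(- \frac{1}{99}\right)\right) = 23948 \left(3333 + \frac{212}{99}\right) = 23948 \cdot \frac{330179}{99} = \frac{7907126692}{99}$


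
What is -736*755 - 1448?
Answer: -557128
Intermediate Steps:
-736*755 - 1448 = -555680 - 1448 = -557128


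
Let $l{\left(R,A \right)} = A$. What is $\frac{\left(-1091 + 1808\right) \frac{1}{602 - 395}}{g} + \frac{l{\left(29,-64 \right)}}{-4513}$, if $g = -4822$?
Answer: $\frac{20215345}{1501556334} \approx 0.013463$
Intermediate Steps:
$\frac{\left(-1091 + 1808\right) \frac{1}{602 - 395}}{g} + \frac{l{\left(29,-64 \right)}}{-4513} = \frac{\left(-1091 + 1808\right) \frac{1}{602 - 395}}{-4822} - \frac{64}{-4513} = \frac{717}{207} \left(- \frac{1}{4822}\right) - - \frac{64}{4513} = 717 \cdot \frac{1}{207} \left(- \frac{1}{4822}\right) + \frac{64}{4513} = \frac{239}{69} \left(- \frac{1}{4822}\right) + \frac{64}{4513} = - \frac{239}{332718} + \frac{64}{4513} = \frac{20215345}{1501556334}$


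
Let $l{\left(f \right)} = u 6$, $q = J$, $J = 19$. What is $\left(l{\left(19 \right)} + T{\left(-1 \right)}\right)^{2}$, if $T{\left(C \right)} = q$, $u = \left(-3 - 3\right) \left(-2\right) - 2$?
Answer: $6241$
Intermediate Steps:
$q = 19$
$u = 10$ ($u = \left(-6\right) \left(-2\right) - 2 = 12 - 2 = 10$)
$T{\left(C \right)} = 19$
$l{\left(f \right)} = 60$ ($l{\left(f \right)} = 10 \cdot 6 = 60$)
$\left(l{\left(19 \right)} + T{\left(-1 \right)}\right)^{2} = \left(60 + 19\right)^{2} = 79^{2} = 6241$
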